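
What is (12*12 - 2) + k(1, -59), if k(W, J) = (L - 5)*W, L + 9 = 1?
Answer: 129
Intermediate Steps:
L = -8 (L = -9 + 1 = -8)
k(W, J) = -13*W (k(W, J) = (-8 - 5)*W = -13*W)
(12*12 - 2) + k(1, -59) = (12*12 - 2) - 13*1 = (144 - 2) - 13 = 142 - 13 = 129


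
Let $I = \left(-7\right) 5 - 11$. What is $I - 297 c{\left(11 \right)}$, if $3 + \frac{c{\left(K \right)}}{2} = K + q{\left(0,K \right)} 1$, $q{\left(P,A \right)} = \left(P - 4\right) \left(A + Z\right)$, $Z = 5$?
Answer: $33218$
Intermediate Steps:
$q{\left(P,A \right)} = \left(-4 + P\right) \left(5 + A\right)$ ($q{\left(P,A \right)} = \left(P - 4\right) \left(A + 5\right) = \left(-4 + P\right) \left(5 + A\right)$)
$c{\left(K \right)} = -46 - 6 K$ ($c{\left(K \right)} = -6 + 2 \left(K + \left(-20 - 4 K + 5 \cdot 0 + K 0\right) 1\right) = -6 + 2 \left(K + \left(-20 - 4 K + 0 + 0\right) 1\right) = -6 + 2 \left(K + \left(-20 - 4 K\right) 1\right) = -6 + 2 \left(K - \left(20 + 4 K\right)\right) = -6 + 2 \left(-20 - 3 K\right) = -6 - \left(40 + 6 K\right) = -46 - 6 K$)
$I = -46$ ($I = -35 - 11 = -46$)
$I - 297 c{\left(11 \right)} = -46 - 297 \left(-46 - 66\right) = -46 - -33264 = -46 + 33264 = 33218$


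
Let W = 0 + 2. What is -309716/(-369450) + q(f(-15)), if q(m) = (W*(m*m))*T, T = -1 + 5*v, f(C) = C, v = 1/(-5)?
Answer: -166097642/184725 ≈ -899.16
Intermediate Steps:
v = -1/5 ≈ -0.20000
W = 2
T = -2 (T = -1 + 5*(-1/5) = -1 - 1 = -2)
q(m) = -4*m**2 (q(m) = (2*(m*m))*(-2) = (2*m**2)*(-2) = -4*m**2)
-309716/(-369450) + q(f(-15)) = -309716/(-369450) - 4*(-15)**2 = -309716*(-1/369450) - 4*225 = 154858/184725 - 900 = -166097642/184725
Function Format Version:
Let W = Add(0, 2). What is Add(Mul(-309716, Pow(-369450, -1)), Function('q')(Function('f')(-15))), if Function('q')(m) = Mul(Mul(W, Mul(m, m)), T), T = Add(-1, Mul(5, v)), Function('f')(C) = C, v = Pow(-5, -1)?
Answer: Rational(-166097642, 184725) ≈ -899.16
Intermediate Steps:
v = Rational(-1, 5) ≈ -0.20000
W = 2
T = -2 (T = Add(-1, Mul(5, Rational(-1, 5))) = Add(-1, -1) = -2)
Function('q')(m) = Mul(-4, Pow(m, 2)) (Function('q')(m) = Mul(Mul(2, Mul(m, m)), -2) = Mul(Mul(2, Pow(m, 2)), -2) = Mul(-4, Pow(m, 2)))
Add(Mul(-309716, Pow(-369450, -1)), Function('q')(Function('f')(-15))) = Add(Mul(-309716, Pow(-369450, -1)), Mul(-4, Pow(-15, 2))) = Add(Mul(-309716, Rational(-1, 369450)), Mul(-4, 225)) = Add(Rational(154858, 184725), -900) = Rational(-166097642, 184725)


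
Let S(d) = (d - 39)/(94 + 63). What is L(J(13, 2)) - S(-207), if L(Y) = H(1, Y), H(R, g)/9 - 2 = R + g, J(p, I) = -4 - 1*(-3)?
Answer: 3072/157 ≈ 19.567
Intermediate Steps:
J(p, I) = -1 (J(p, I) = -4 + 3 = -1)
H(R, g) = 18 + 9*R + 9*g (H(R, g) = 18 + 9*(R + g) = 18 + (9*R + 9*g) = 18 + 9*R + 9*g)
S(d) = -39/157 + d/157 (S(d) = (-39 + d)/157 = (-39 + d)*(1/157) = -39/157 + d/157)
L(Y) = 27 + 9*Y (L(Y) = 18 + 9*1 + 9*Y = 18 + 9 + 9*Y = 27 + 9*Y)
L(J(13, 2)) - S(-207) = (27 + 9*(-1)) - (-39/157 + (1/157)*(-207)) = (27 - 9) - (-39/157 - 207/157) = 18 - 1*(-246/157) = 18 + 246/157 = 3072/157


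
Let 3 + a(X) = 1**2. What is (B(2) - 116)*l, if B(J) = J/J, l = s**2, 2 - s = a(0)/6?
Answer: -5635/9 ≈ -626.11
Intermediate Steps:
a(X) = -2 (a(X) = -3 + 1**2 = -3 + 1 = -2)
s = 7/3 (s = 2 - (-2)/6 = 2 - 1*(-1/3) = 2 + 1/3 = 7/3 ≈ 2.3333)
l = 49/9 (l = (7/3)**2 = 49/9 ≈ 5.4444)
B(J) = 1
(B(2) - 116)*l = (1 - 116)*(49/9) = -115*49/9 = -5635/9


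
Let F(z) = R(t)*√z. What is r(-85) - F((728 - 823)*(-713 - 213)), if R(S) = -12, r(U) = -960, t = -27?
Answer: -960 + 12*√87970 ≈ 2599.2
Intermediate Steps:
F(z) = -12*√z
r(-85) - F((728 - 823)*(-713 - 213)) = -960 - (-12)*√((728 - 823)*(-713 - 213)) = -960 - (-12)*√(-95*(-926)) = -960 - (-12)*√87970 = -960 + 12*√87970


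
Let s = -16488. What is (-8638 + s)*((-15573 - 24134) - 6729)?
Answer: 1166750936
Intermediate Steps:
(-8638 + s)*((-15573 - 24134) - 6729) = (-8638 - 16488)*((-15573 - 24134) - 6729) = -25126*(-39707 - 6729) = -25126*(-46436) = 1166750936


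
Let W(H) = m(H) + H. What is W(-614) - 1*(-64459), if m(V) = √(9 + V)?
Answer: 63845 + 11*I*√5 ≈ 63845.0 + 24.597*I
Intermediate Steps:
W(H) = H + √(9 + H) (W(H) = √(9 + H) + H = H + √(9 + H))
W(-614) - 1*(-64459) = (-614 + √(9 - 614)) - 1*(-64459) = (-614 + √(-605)) + 64459 = (-614 + 11*I*√5) + 64459 = 63845 + 11*I*√5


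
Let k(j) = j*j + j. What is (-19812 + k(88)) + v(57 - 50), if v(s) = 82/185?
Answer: -2216218/185 ≈ -11980.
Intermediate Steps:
v(s) = 82/185 (v(s) = 82*(1/185) = 82/185)
k(j) = j + j**2 (k(j) = j**2 + j = j + j**2)
(-19812 + k(88)) + v(57 - 50) = (-19812 + 88*(1 + 88)) + 82/185 = (-19812 + 88*89) + 82/185 = (-19812 + 7832) + 82/185 = -11980 + 82/185 = -2216218/185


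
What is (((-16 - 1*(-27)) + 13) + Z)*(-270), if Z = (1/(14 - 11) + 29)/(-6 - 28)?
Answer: -106200/17 ≈ -6247.1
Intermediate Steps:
Z = -44/51 (Z = (1/3 + 29)/(-34) = (1/3 + 29)*(-1/34) = (88/3)*(-1/34) = -44/51 ≈ -0.86275)
(((-16 - 1*(-27)) + 13) + Z)*(-270) = (((-16 - 1*(-27)) + 13) - 44/51)*(-270) = (((-16 + 27) + 13) - 44/51)*(-270) = ((11 + 13) - 44/51)*(-270) = (24 - 44/51)*(-270) = (1180/51)*(-270) = -106200/17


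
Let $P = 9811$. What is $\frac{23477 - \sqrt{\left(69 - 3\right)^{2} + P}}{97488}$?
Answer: $\frac{23477}{97488} - \frac{\sqrt{14167}}{97488} \approx 0.2396$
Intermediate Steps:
$\frac{23477 - \sqrt{\left(69 - 3\right)^{2} + P}}{97488} = \frac{23477 - \sqrt{\left(69 - 3\right)^{2} + 9811}}{97488} = \left(23477 - \sqrt{66^{2} + 9811}\right) \frac{1}{97488} = \left(23477 - \sqrt{4356 + 9811}\right) \frac{1}{97488} = \left(23477 - \sqrt{14167}\right) \frac{1}{97488} = \frac{23477}{97488} - \frac{\sqrt{14167}}{97488}$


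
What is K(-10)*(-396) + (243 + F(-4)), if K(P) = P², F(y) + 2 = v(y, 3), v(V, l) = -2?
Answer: -39361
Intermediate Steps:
F(y) = -4 (F(y) = -2 - 2 = -4)
K(-10)*(-396) + (243 + F(-4)) = (-10)²*(-396) + (243 - 4) = 100*(-396) + 239 = -39600 + 239 = -39361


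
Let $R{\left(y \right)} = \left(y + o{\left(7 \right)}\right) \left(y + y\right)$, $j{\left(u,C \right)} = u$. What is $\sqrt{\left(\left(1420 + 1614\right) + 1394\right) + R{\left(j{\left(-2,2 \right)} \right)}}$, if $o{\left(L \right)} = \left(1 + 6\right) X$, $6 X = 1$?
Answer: $\frac{17 \sqrt{138}}{3} \approx 66.568$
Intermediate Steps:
$X = \frac{1}{6}$ ($X = \frac{1}{6} \cdot 1 = \frac{1}{6} \approx 0.16667$)
$o{\left(L \right)} = \frac{7}{6}$ ($o{\left(L \right)} = \left(1 + 6\right) \frac{1}{6} = 7 \cdot \frac{1}{6} = \frac{7}{6}$)
$R{\left(y \right)} = 2 y \left(\frac{7}{6} + y\right)$ ($R{\left(y \right)} = \left(y + \frac{7}{6}\right) \left(y + y\right) = \left(\frac{7}{6} + y\right) 2 y = 2 y \left(\frac{7}{6} + y\right)$)
$\sqrt{\left(\left(1420 + 1614\right) + 1394\right) + R{\left(j{\left(-2,2 \right)} \right)}} = \sqrt{\left(\left(1420 + 1614\right) + 1394\right) + \frac{1}{3} \left(-2\right) \left(7 + 6 \left(-2\right)\right)} = \sqrt{\left(3034 + 1394\right) + \frac{1}{3} \left(-2\right) \left(7 - 12\right)} = \sqrt{4428 + \frac{1}{3} \left(-2\right) \left(-5\right)} = \sqrt{4428 + \frac{10}{3}} = \sqrt{\frac{13294}{3}} = \frac{17 \sqrt{138}}{3}$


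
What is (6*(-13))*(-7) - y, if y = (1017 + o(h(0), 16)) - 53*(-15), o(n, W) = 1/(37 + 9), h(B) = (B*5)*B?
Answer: -58237/46 ≈ -1266.0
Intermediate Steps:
h(B) = 5*B**2 (h(B) = (5*B)*B = 5*B**2)
o(n, W) = 1/46
y = 83353/46 (y = (1017 + 1/46) - 53*(-15) = 46783/46 + 795 = 83353/46 ≈ 1812.0)
(6*(-13))*(-7) - y = (6*(-13))*(-7) - 1*83353/46 = -78*(-7) - 83353/46 = 546 - 83353/46 = -58237/46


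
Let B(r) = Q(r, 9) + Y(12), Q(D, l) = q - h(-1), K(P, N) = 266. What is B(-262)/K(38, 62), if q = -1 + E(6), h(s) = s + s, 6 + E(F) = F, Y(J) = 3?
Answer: 2/133 ≈ 0.015038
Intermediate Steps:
E(F) = -6 + F
h(s) = 2*s
q = -1 (q = -1 + (-6 + 6) = -1 + 0 = -1)
Q(D, l) = 1 (Q(D, l) = -1 - 2*(-1) = -1 - 1*(-2) = -1 + 2 = 1)
B(r) = 4 (B(r) = 1 + 3 = 4)
B(-262)/K(38, 62) = 4/266 = 4*(1/266) = 2/133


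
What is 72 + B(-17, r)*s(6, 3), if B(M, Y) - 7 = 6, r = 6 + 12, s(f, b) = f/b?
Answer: 98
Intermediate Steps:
r = 18
B(M, Y) = 13 (B(M, Y) = 7 + 6 = 13)
72 + B(-17, r)*s(6, 3) = 72 + 13*(6/3) = 72 + 13*(6*(⅓)) = 72 + 13*2 = 72 + 26 = 98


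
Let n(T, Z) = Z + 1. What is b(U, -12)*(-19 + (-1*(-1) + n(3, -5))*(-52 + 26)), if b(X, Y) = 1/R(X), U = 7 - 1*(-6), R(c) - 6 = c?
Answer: 59/19 ≈ 3.1053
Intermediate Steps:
R(c) = 6 + c
n(T, Z) = 1 + Z
U = 13 (U = 7 + 6 = 13)
b(X, Y) = 1/(6 + X)
b(U, -12)*(-19 + (-1*(-1) + n(3, -5))*(-52 + 26)) = (-19 + (-1*(-1) + (1 - 5))*(-52 + 26))/(6 + 13) = (-19 + (1 - 4)*(-26))/19 = (-19 - 3*(-26))/19 = (-19 + 78)/19 = (1/19)*59 = 59/19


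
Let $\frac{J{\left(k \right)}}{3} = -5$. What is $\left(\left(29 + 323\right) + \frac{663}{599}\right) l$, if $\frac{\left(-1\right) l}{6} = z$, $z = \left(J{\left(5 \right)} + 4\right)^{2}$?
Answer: $- \frac{153556986}{599} \approx -2.5636 \cdot 10^{5}$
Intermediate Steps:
$J{\left(k \right)} = -15$ ($J{\left(k \right)} = 3 \left(-5\right) = -15$)
$z = 121$ ($z = \left(-15 + 4\right)^{2} = \left(-11\right)^{2} = 121$)
$l = -726$ ($l = \left(-6\right) 121 = -726$)
$\left(\left(29 + 323\right) + \frac{663}{599}\right) l = \left(\left(29 + 323\right) + \frac{663}{599}\right) \left(-726\right) = \left(352 + 663 \cdot \frac{1}{599}\right) \left(-726\right) = \left(352 + \frac{663}{599}\right) \left(-726\right) = \frac{211511}{599} \left(-726\right) = - \frac{153556986}{599}$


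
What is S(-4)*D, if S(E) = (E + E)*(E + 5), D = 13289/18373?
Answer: -106312/18373 ≈ -5.7863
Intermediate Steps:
D = 13289/18373 (D = 13289*(1/18373) = 13289/18373 ≈ 0.72329)
S(E) = 2*E*(5 + E) (S(E) = (2*E)*(5 + E) = 2*E*(5 + E))
S(-4)*D = (2*(-4)*(5 - 4))*(13289/18373) = (2*(-4)*1)*(13289/18373) = -8*13289/18373 = -106312/18373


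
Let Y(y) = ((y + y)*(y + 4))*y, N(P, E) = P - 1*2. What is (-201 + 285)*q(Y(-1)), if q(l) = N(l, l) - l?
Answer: -168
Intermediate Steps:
N(P, E) = -2 + P (N(P, E) = P - 2 = -2 + P)
Y(y) = 2*y²*(4 + y) (Y(y) = ((2*y)*(4 + y))*y = (2*y*(4 + y))*y = 2*y²*(4 + y))
q(l) = -2 (q(l) = (-2 + l) - l = -2)
(-201 + 285)*q(Y(-1)) = (-201 + 285)*(-2) = 84*(-2) = -168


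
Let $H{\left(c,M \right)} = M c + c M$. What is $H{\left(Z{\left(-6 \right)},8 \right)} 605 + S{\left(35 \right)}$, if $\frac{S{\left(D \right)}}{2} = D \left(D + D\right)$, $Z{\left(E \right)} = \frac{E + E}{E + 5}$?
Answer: $121060$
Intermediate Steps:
$Z{\left(E \right)} = \frac{2 E}{5 + E}$
$H{\left(c,M \right)} = 2 M c$ ($H{\left(c,M \right)} = M c + M c = 2 M c$)
$S{\left(D \right)} = 4 D^{2}$ ($S{\left(D \right)} = 2 D \left(D + D\right) = 2 D 2 D = 2 \cdot 2 D^{2} = 4 D^{2}$)
$H{\left(Z{\left(-6 \right)},8 \right)} 605 + S{\left(35 \right)} = 2 \cdot 8 \cdot 2 \left(-6\right) \frac{1}{5 - 6} \cdot 605 + 4 \cdot 35^{2} = 2 \cdot 8 \cdot 2 \left(-6\right) \frac{1}{-1} \cdot 605 + 4 \cdot 1225 = 2 \cdot 8 \cdot 2 \left(-6\right) \left(-1\right) 605 + 4900 = 2 \cdot 8 \cdot 12 \cdot 605 + 4900 = 192 \cdot 605 + 4900 = 116160 + 4900 = 121060$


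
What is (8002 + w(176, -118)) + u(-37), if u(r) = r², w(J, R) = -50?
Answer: 9321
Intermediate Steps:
(8002 + w(176, -118)) + u(-37) = (8002 - 50) + (-37)² = 7952 + 1369 = 9321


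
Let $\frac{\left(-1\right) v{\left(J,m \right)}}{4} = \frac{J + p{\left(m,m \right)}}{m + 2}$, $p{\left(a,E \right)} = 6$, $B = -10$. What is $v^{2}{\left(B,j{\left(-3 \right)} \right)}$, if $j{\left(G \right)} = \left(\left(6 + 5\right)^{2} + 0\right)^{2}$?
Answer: $\frac{256}{214417449} \approx 1.1939 \cdot 10^{-6}$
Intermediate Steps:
$j{\left(G \right)} = 14641$ ($j{\left(G \right)} = \left(11^{2} + 0\right)^{2} = \left(121 + 0\right)^{2} = 121^{2} = 14641$)
$v{\left(J,m \right)} = - \frac{4 \left(6 + J\right)}{2 + m}$ ($v{\left(J,m \right)} = - 4 \frac{J + 6}{m + 2} = - 4 \frac{6 + J}{2 + m} = - \frac{4 \left(6 + J\right)}{2 + m}$)
$v^{2}{\left(B,j{\left(-3 \right)} \right)} = \left(\frac{4 \left(-6 - -10\right)}{2 + 14641}\right)^{2} = \left(\frac{4 \left(-6 + 10\right)}{14643}\right)^{2} = \left(4 \cdot \frac{1}{14643} \cdot 4\right)^{2} = \left(\frac{16}{14643}\right)^{2} = \frac{256}{214417449}$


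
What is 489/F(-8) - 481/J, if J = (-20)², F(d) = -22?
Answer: -103091/4400 ≈ -23.430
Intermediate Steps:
J = 400
489/F(-8) - 481/J = 489/(-22) - 481/400 = 489*(-1/22) - 481*1/400 = -489/22 - 481/400 = -103091/4400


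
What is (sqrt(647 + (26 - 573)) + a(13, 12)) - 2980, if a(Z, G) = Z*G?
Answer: -2814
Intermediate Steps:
a(Z, G) = G*Z
(sqrt(647 + (26 - 573)) + a(13, 12)) - 2980 = (sqrt(647 + (26 - 573)) + 12*13) - 2980 = (sqrt(647 - 547) + 156) - 2980 = (sqrt(100) + 156) - 2980 = (10 + 156) - 2980 = 166 - 2980 = -2814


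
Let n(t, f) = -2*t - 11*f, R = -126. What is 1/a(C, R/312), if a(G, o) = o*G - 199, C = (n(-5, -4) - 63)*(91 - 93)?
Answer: -26/5363 ≈ -0.0048480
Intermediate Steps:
n(t, f) = -11*f - 2*t
C = 18 (C = ((-11*(-4) - 2*(-5)) - 63)*(91 - 93) = ((44 + 10) - 63)*(-2) = (54 - 63)*(-2) = -9*(-2) = 18)
a(G, o) = -199 + G*o (a(G, o) = G*o - 199 = -199 + G*o)
1/a(C, R/312) = 1/(-199 + 18*(-126/312)) = 1/(-199 + 18*(-126*1/312)) = 1/(-199 + 18*(-21/52)) = 1/(-199 - 189/26) = 1/(-5363/26) = -26/5363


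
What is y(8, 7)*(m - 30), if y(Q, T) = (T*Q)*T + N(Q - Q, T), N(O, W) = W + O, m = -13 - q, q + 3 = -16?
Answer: -9576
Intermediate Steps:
q = -19 (q = -3 - 16 = -19)
m = 6 (m = -13 - 1*(-19) = -13 + 19 = 6)
N(O, W) = O + W
y(Q, T) = T + Q*T² (y(Q, T) = (T*Q)*T + ((Q - Q) + T) = (Q*T)*T + (0 + T) = Q*T² + T = T + Q*T²)
y(8, 7)*(m - 30) = (7*(1 + 8*7))*(6 - 30) = (7*(1 + 56))*(-24) = (7*57)*(-24) = 399*(-24) = -9576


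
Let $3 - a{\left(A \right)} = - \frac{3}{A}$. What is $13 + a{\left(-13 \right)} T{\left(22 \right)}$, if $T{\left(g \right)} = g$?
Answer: $\frac{961}{13} \approx 73.923$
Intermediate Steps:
$a{\left(A \right)} = 3 + \frac{3}{A}$ ($a{\left(A \right)} = 3 - - \frac{3}{A} = 3 + \frac{3}{A}$)
$13 + a{\left(-13 \right)} T{\left(22 \right)} = 13 + \left(3 + \frac{3}{-13}\right) 22 = 13 + \left(3 + 3 \left(- \frac{1}{13}\right)\right) 22 = 13 + \left(3 - \frac{3}{13}\right) 22 = 13 + \frac{36}{13} \cdot 22 = 13 + \frac{792}{13} = \frac{961}{13}$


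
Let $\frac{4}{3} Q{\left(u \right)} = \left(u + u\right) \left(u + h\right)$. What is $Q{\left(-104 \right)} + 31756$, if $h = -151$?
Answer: $71536$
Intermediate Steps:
$Q{\left(u \right)} = \frac{3 u \left(-151 + u\right)}{2}$ ($Q{\left(u \right)} = \frac{3 \left(u + u\right) \left(u - 151\right)}{4} = \frac{3 \cdot 2 u \left(-151 + u\right)}{4} = \frac{3 u \left(-151 + u\right)}{2}$)
$Q{\left(-104 \right)} + 31756 = \frac{3}{2} \left(-104\right) \left(-151 - 104\right) + 31756 = \frac{3}{2} \left(-104\right) \left(-255\right) + 31756 = 39780 + 31756 = 71536$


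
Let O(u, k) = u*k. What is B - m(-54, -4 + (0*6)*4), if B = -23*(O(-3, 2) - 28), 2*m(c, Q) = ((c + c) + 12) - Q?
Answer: 828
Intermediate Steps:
O(u, k) = k*u
m(c, Q) = 6 + c - Q/2 (m(c, Q) = (((c + c) + 12) - Q)/2 = ((2*c + 12) - Q)/2 = ((12 + 2*c) - Q)/2 = (12 - Q + 2*c)/2 = 6 + c - Q/2)
B = 782 (B = -23*(2*(-3) - 28) = -23*(-6 - 28) = -23*(-34) = 782)
B - m(-54, -4 + (0*6)*4) = 782 - (6 - 54 - (-4 + (0*6)*4)/2) = 782 - (6 - 54 - (-4 + 0*4)/2) = 782 - (6 - 54 - (-4 + 0)/2) = 782 - (6 - 54 - ½*(-4)) = 782 - (6 - 54 + 2) = 782 - 1*(-46) = 782 + 46 = 828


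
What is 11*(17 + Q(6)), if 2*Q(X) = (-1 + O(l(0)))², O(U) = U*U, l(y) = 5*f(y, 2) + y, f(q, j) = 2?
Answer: 108185/2 ≈ 54093.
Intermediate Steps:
l(y) = 10 + y (l(y) = 5*2 + y = 10 + y)
O(U) = U²
Q(X) = 9801/2 (Q(X) = (-1 + (10 + 0)²)²/2 = (-1 + 10²)²/2 = (-1 + 100)²/2 = (½)*99² = (½)*9801 = 9801/2)
11*(17 + Q(6)) = 11*(17 + 9801/2) = 11*(9835/2) = 108185/2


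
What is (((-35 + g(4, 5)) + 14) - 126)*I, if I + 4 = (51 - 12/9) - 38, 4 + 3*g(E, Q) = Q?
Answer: -10120/9 ≈ -1124.4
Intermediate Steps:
g(E, Q) = -4/3 + Q/3
I = 23/3 (I = -4 + ((51 - 12/9) - 38) = -4 + ((51 - 12*1/9) - 38) = -4 + ((51 - 4/3) - 38) = -4 + (149/3 - 38) = -4 + 35/3 = 23/3 ≈ 7.6667)
(((-35 + g(4, 5)) + 14) - 126)*I = (((-35 + (-4/3 + (1/3)*5)) + 14) - 126)*(23/3) = (((-35 + (-4/3 + 5/3)) + 14) - 126)*(23/3) = (((-35 + 1/3) + 14) - 126)*(23/3) = ((-104/3 + 14) - 126)*(23/3) = (-62/3 - 126)*(23/3) = -440/3*23/3 = -10120/9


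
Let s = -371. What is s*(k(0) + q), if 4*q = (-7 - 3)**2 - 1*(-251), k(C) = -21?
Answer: -99057/4 ≈ -24764.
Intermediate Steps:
q = 351/4 (q = ((-7 - 3)**2 - 1*(-251))/4 = ((-10)**2 + 251)/4 = (100 + 251)/4 = (1/4)*351 = 351/4 ≈ 87.750)
s*(k(0) + q) = -371*(-21 + 351/4) = -371*267/4 = -99057/4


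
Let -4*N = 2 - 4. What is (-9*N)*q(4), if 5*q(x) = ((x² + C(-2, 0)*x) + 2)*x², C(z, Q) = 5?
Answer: -2736/5 ≈ -547.20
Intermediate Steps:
N = ½ (N = -(2 - 4)/4 = -¼*(-2) = ½ ≈ 0.50000)
q(x) = x²*(2 + x² + 5*x)/5 (q(x) = (((x² + 5*x) + 2)*x²)/5 = ((2 + x² + 5*x)*x²)/5 = (x²*(2 + x² + 5*x))/5 = x²*(2 + x² + 5*x)/5)
(-9*N)*q(4) = (-9*½)*((⅕)*4²*(2 + 4² + 5*4)) = -9*16*(2 + 16 + 20)/10 = -9*16*38/10 = -9/2*608/5 = -2736/5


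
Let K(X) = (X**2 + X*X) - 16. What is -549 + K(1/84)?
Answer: -1993319/3528 ≈ -565.00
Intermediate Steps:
K(X) = -16 + 2*X**2 (K(X) = (X**2 + X**2) - 16 = 2*X**2 - 16 = -16 + 2*X**2)
-549 + K(1/84) = -549 + (-16 + 2*(1/84)**2) = -549 + (-16 + 2*(1/7056)) = -549 + (-16 + 1/3528) = -549 - 56447/3528 = -1993319/3528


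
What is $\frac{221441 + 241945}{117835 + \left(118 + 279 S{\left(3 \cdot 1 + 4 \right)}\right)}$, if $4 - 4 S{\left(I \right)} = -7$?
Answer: $\frac{168504}{43171} \approx 3.9032$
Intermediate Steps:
$S{\left(I \right)} = \frac{11}{4}$ ($S{\left(I \right)} = 1 - - \frac{7}{4} = 1 + \frac{7}{4} = \frac{11}{4}$)
$\frac{221441 + 241945}{117835 + \left(118 + 279 S{\left(3 \cdot 1 + 4 \right)}\right)} = \frac{221441 + 241945}{117835 + \left(118 + 279 \cdot \frac{11}{4}\right)} = \frac{463386}{117835 + \left(118 + \frac{3069}{4}\right)} = \frac{463386}{117835 + \frac{3541}{4}} = \frac{463386}{\frac{474881}{4}} = 463386 \cdot \frac{4}{474881} = \frac{168504}{43171}$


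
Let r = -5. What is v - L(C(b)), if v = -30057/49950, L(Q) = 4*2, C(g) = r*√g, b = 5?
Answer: -143219/16650 ≈ -8.6017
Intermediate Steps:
C(g) = -5*√g
L(Q) = 8
v = -10019/16650 (v = -30057*1/49950 = -10019/16650 ≈ -0.60174)
v - L(C(b)) = -10019/16650 - 1*8 = -10019/16650 - 8 = -143219/16650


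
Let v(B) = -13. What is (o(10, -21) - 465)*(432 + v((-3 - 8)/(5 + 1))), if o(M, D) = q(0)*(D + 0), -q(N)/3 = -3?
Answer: -274026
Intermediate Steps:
q(N) = 9 (q(N) = -3*(-3) = 9)
o(M, D) = 9*D (o(M, D) = 9*(D + 0) = 9*D)
(o(10, -21) - 465)*(432 + v((-3 - 8)/(5 + 1))) = (9*(-21) - 465)*(432 - 13) = (-189 - 465)*419 = -654*419 = -274026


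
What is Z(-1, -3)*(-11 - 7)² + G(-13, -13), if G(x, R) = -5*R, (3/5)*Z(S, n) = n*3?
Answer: -4795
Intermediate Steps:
Z(S, n) = 5*n (Z(S, n) = 5*(n*3)/3 = 5*(3*n)/3 = 5*n)
Z(-1, -3)*(-11 - 7)² + G(-13, -13) = (5*(-3))*(-11 - 7)² - 5*(-13) = -15*(-18)² + 65 = -15*324 + 65 = -4860 + 65 = -4795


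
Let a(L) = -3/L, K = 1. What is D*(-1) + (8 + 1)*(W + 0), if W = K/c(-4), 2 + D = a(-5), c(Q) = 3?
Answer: 22/5 ≈ 4.4000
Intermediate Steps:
D = -7/5 (D = -2 - 3/(-5) = -2 - 3*(-⅕) = -2 + ⅗ = -7/5 ≈ -1.4000)
W = ⅓ (W = 1/3 = 1*(⅓) = ⅓ ≈ 0.33333)
D*(-1) + (8 + 1)*(W + 0) = -7/5*(-1) + (8 + 1)*(⅓ + 0) = 7/5 + 9*(⅓) = 7/5 + 3 = 22/5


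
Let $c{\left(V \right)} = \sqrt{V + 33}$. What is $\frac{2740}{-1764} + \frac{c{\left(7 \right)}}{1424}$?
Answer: $- \frac{685}{441} + \frac{\sqrt{10}}{712} \approx -1.5488$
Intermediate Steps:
$c{\left(V \right)} = \sqrt{33 + V}$
$\frac{2740}{-1764} + \frac{c{\left(7 \right)}}{1424} = \frac{2740}{-1764} + \frac{\sqrt{33 + 7}}{1424} = 2740 \left(- \frac{1}{1764}\right) + \sqrt{40} \cdot \frac{1}{1424} = - \frac{685}{441} + 2 \sqrt{10} \cdot \frac{1}{1424} = - \frac{685}{441} + \frac{\sqrt{10}}{712}$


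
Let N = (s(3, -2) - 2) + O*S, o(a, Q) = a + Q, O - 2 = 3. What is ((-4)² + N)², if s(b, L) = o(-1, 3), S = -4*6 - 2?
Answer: 12996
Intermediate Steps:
O = 5 (O = 2 + 3 = 5)
S = -26 (S = -24 - 2 = -26)
o(a, Q) = Q + a
s(b, L) = 2 (s(b, L) = 3 - 1 = 2)
N = -130 (N = (2 - 2) + 5*(-26) = 0 - 130 = -130)
((-4)² + N)² = ((-4)² - 130)² = (16 - 130)² = (-114)² = 12996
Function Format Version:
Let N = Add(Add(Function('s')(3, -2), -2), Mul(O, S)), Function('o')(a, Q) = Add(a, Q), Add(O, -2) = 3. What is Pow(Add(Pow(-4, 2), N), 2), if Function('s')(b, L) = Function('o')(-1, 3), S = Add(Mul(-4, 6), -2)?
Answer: 12996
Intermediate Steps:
O = 5 (O = Add(2, 3) = 5)
S = -26 (S = Add(-24, -2) = -26)
Function('o')(a, Q) = Add(Q, a)
Function('s')(b, L) = 2 (Function('s')(b, L) = Add(3, -1) = 2)
N = -130 (N = Add(Add(2, -2), Mul(5, -26)) = Add(0, -130) = -130)
Pow(Add(Pow(-4, 2), N), 2) = Pow(Add(Pow(-4, 2), -130), 2) = Pow(Add(16, -130), 2) = Pow(-114, 2) = 12996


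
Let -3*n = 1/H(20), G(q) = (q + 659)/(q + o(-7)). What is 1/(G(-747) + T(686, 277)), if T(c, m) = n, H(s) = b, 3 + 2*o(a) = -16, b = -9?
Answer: 40851/6265 ≈ 6.5205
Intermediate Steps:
o(a) = -19/2 (o(a) = -3/2 + (½)*(-16) = -3/2 - 8 = -19/2)
H(s) = -9
G(q) = (659 + q)/(-19/2 + q) (G(q) = (q + 659)/(q - 19/2) = (659 + q)/(-19/2 + q))
n = 1/27 (n = -⅓/(-9) = -⅓*(-⅑) = 1/27 ≈ 0.037037)
T(c, m) = 1/27
1/(G(-747) + T(686, 277)) = 1/(2*(659 - 747)/(-19 + 2*(-747)) + 1/27) = 1/(2*(-88)/(-19 - 1494) + 1/27) = 1/(2*(-88)/(-1513) + 1/27) = 1/(2*(-1/1513)*(-88) + 1/27) = 1/(176/1513 + 1/27) = 1/(6265/40851) = 40851/6265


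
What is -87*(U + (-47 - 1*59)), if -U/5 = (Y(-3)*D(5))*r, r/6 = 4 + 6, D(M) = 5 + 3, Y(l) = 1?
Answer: 218022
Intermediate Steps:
D(M) = 8
r = 60 (r = 6*(4 + 6) = 6*10 = 60)
U = -2400 (U = -5*1*8*60 = -40*60 = -5*480 = -2400)
-87*(U + (-47 - 1*59)) = -87*(-2400 + (-47 - 1*59)) = -87*(-2400 + (-47 - 59)) = -87*(-2400 - 106) = -87*(-2506) = 218022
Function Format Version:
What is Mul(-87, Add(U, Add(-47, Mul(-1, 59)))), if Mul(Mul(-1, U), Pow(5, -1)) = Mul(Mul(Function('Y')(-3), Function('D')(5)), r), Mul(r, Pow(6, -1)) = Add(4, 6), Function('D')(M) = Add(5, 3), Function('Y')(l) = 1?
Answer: 218022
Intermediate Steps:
Function('D')(M) = 8
r = 60 (r = Mul(6, Add(4, 6)) = Mul(6, 10) = 60)
U = -2400 (U = Mul(-5, Mul(Mul(1, 8), 60)) = Mul(-5, Mul(8, 60)) = Mul(-5, 480) = -2400)
Mul(-87, Add(U, Add(-47, Mul(-1, 59)))) = Mul(-87, Add(-2400, Add(-47, Mul(-1, 59)))) = Mul(-87, Add(-2400, Add(-47, -59))) = Mul(-87, Add(-2400, -106)) = Mul(-87, -2506) = 218022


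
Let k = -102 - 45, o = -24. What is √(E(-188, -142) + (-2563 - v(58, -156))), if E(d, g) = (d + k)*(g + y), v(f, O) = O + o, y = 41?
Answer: 2*√7863 ≈ 177.35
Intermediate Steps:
k = -147
v(f, O) = -24 + O (v(f, O) = O - 24 = -24 + O)
E(d, g) = (-147 + d)*(41 + g) (E(d, g) = (d - 147)*(g + 41) = (-147 + d)*(41 + g))
√(E(-188, -142) + (-2563 - v(58, -156))) = √((-6027 - 147*(-142) + 41*(-188) - 188*(-142)) + (-2563 - (-24 - 156))) = √((-6027 + 20874 - 7708 + 26696) + (-2563 - 1*(-180))) = √(33835 + (-2563 + 180)) = √(33835 - 2383) = √31452 = 2*√7863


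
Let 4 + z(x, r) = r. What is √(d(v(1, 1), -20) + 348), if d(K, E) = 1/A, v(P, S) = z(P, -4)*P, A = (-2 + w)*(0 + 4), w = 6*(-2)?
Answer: √272818/28 ≈ 18.654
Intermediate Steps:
z(x, r) = -4 + r
w = -12
A = -56 (A = (-2 - 12)*(0 + 4) = -14*4 = -56)
v(P, S) = -8*P (v(P, S) = (-4 - 4)*P = -8*P)
d(K, E) = -1/56 (d(K, E) = 1/(-56) = -1/56)
√(d(v(1, 1), -20) + 348) = √(-1/56 + 348) = √(19487/56) = √272818/28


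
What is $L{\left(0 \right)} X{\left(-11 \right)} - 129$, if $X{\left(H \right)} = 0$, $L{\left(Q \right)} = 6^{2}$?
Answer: $-129$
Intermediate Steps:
$L{\left(Q \right)} = 36$
$L{\left(0 \right)} X{\left(-11 \right)} - 129 = 36 \cdot 0 - 129 = 0 - 129 = -129$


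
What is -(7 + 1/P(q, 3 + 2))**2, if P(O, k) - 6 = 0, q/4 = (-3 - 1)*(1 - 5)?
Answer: -1849/36 ≈ -51.361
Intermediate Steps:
q = 64 (q = 4*((-3 - 1)*(1 - 5)) = 4*(-4*(-4)) = 4*16 = 64)
P(O, k) = 6 (P(O, k) = 6 + 0 = 6)
-(7 + 1/P(q, 3 + 2))**2 = -(7 + 1/6)**2 = -(43/6)**2 = -1*1849/36 = -1849/36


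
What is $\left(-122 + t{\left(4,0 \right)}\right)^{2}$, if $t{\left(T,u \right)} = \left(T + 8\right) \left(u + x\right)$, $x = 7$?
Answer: $1444$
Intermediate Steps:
$t{\left(T,u \right)} = \left(7 + u\right) \left(8 + T\right)$ ($t{\left(T,u \right)} = \left(T + 8\right) \left(u + 7\right) = \left(8 + T\right) \left(7 + u\right) = \left(7 + u\right) \left(8 + T\right)$)
$\left(-122 + t{\left(4,0 \right)}\right)^{2} = \left(-122 + \left(56 + 7 \cdot 4 + 8 \cdot 0 + 4 \cdot 0\right)\right)^{2} = \left(-122 + \left(56 + 28 + 0 + 0\right)\right)^{2} = \left(-122 + 84\right)^{2} = \left(-38\right)^{2} = 1444$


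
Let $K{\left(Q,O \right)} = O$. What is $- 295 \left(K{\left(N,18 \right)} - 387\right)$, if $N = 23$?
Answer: $108855$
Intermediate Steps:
$- 295 \left(K{\left(N,18 \right)} - 387\right) = - 295 \left(18 - 387\right) = \left(-295\right) \left(-369\right) = 108855$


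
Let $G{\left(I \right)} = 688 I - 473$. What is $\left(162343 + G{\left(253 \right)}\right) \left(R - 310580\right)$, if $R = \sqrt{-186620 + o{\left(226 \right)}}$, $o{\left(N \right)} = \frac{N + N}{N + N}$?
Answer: $-104334381720 + 335934 i \sqrt{186619} \approx -1.0433 \cdot 10^{11} + 1.4512 \cdot 10^{8} i$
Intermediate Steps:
$G{\left(I \right)} = -473 + 688 I$
$o{\left(N \right)} = 1$ ($o{\left(N \right)} = \frac{2 N}{2 N} = 2 N \frac{1}{2 N} = 1$)
$R = i \sqrt{186619}$ ($R = \sqrt{-186620 + 1} = \sqrt{-186619} = i \sqrt{186619} \approx 431.99 i$)
$\left(162343 + G{\left(253 \right)}\right) \left(R - 310580\right) = \left(162343 + \left(-473 + 688 \cdot 253\right)\right) \left(i \sqrt{186619} - 310580\right) = \left(162343 + \left(-473 + 174064\right)\right) \left(-310580 + i \sqrt{186619}\right) = \left(162343 + 173591\right) \left(-310580 + i \sqrt{186619}\right) = 335934 \left(-310580 + i \sqrt{186619}\right) = -104334381720 + 335934 i \sqrt{186619}$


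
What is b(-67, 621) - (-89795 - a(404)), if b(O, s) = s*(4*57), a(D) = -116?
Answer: 231267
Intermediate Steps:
b(O, s) = 228*s (b(O, s) = s*228 = 228*s)
b(-67, 621) - (-89795 - a(404)) = 228*621 - (-89795 - 1*(-116)) = 141588 - (-89795 + 116) = 141588 - 1*(-89679) = 141588 + 89679 = 231267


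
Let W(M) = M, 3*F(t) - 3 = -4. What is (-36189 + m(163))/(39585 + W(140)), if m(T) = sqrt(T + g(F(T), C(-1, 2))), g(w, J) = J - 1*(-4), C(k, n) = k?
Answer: -36189/39725 + sqrt(166)/39725 ≈ -0.91066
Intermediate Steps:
F(t) = -1/3 (F(t) = 1 + (1/3)*(-4) = 1 - 4/3 = -1/3)
g(w, J) = 4 + J (g(w, J) = J + 4 = 4 + J)
m(T) = sqrt(3 + T) (m(T) = sqrt(T + (4 - 1)) = sqrt(T + 3) = sqrt(3 + T))
(-36189 + m(163))/(39585 + W(140)) = (-36189 + sqrt(3 + 163))/(39585 + 140) = (-36189 + sqrt(166))/39725 = (-36189 + sqrt(166))*(1/39725) = -36189/39725 + sqrt(166)/39725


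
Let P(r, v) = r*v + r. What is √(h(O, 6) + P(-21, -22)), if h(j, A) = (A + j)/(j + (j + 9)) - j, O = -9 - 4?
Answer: 5*√5253/17 ≈ 21.317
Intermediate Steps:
P(r, v) = r + r*v
O = -13
h(j, A) = -j + (A + j)/(9 + 2*j) (h(j, A) = (A + j)/(j + (9 + j)) - j = (A + j)/(9 + 2*j) - j = -j + (A + j)/(9 + 2*j))
√(h(O, 6) + P(-21, -22)) = √((6 - 8*(-13) - 2*(-13)²)/(9 + 2*(-13)) - 21*(1 - 22)) = √((6 + 104 - 2*169)/(9 - 26) - 21*(-21)) = √((6 + 104 - 338)/(-17) + 441) = √(-1/17*(-228) + 441) = √(228/17 + 441) = √(7725/17) = 5*√5253/17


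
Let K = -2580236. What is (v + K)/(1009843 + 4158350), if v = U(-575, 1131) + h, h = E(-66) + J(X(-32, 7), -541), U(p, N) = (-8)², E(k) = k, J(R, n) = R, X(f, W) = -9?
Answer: -2580247/5168193 ≈ -0.49926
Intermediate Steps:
U(p, N) = 64
h = -75 (h = -66 - 9 = -75)
v = -11 (v = 64 - 75 = -11)
(v + K)/(1009843 + 4158350) = (-11 - 2580236)/(1009843 + 4158350) = -2580247/5168193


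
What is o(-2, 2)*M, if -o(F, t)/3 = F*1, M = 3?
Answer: 18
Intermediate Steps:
o(F, t) = -3*F
o(-2, 2)*M = -3*(-2)*3 = 6*3 = 18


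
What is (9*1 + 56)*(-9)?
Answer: -585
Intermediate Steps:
(9*1 + 56)*(-9) = (9 + 56)*(-9) = 65*(-9) = -585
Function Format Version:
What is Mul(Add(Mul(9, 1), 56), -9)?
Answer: -585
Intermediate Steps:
Mul(Add(Mul(9, 1), 56), -9) = Mul(Add(9, 56), -9) = Mul(65, -9) = -585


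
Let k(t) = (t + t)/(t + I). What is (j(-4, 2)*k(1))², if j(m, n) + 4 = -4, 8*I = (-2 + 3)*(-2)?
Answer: 4096/9 ≈ 455.11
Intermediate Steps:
I = -¼ (I = ((-2 + 3)*(-2))/8 = (1*(-2))/8 = (⅛)*(-2) = -¼ ≈ -0.25000)
j(m, n) = -8 (j(m, n) = -4 - 4 = -8)
k(t) = 2*t/(-¼ + t) (k(t) = (t + t)/(t - ¼) = (2*t)/(-¼ + t) = 2*t/(-¼ + t))
(j(-4, 2)*k(1))² = (-64/(-1 + 4*1))² = (-64/(-1 + 4))² = (-64/3)² = 4096/9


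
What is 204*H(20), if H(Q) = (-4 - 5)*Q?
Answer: -36720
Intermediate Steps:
H(Q) = -9*Q
204*H(20) = 204*(-9*20) = 204*(-180) = -36720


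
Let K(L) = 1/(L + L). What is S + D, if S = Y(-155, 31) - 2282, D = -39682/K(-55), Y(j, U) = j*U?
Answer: 4357933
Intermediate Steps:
Y(j, U) = U*j
K(L) = 1/(2*L)
D = 4365020 (D = -39682/((½)/(-55)) = -39682/((½)*(-1/55)) = -39682/(-1/110) = -39682*(-110) = 4365020)
S = -7087 (S = 31*(-155) - 2282 = -4805 - 2282 = -7087)
S + D = -7087 + 4365020 = 4357933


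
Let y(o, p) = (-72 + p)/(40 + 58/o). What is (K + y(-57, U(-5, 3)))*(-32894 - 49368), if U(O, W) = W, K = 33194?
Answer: -3033540195685/1111 ≈ -2.7305e+9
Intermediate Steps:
y(o, p) = (-72 + p)/(40 + 58/o)
(K + y(-57, U(-5, 3)))*(-32894 - 49368) = (33194 + (½)*(-57)*(-72 + 3)/(29 + 20*(-57)))*(-32894 - 49368) = (33194 + (½)*(-57)*(-69)/(29 - 1140))*(-82262) = (33194 + (½)*(-57)*(-69)/(-1111))*(-82262) = (33194 + (½)*(-57)*(-1/1111)*(-69))*(-82262) = (33194 - 3933/2222)*(-82262) = (73753135/2222)*(-82262) = -3033540195685/1111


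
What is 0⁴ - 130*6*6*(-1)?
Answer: 4680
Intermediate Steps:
0⁴ - 130*6*6*(-1) = 0 - 4680*(-1) = 0 - 130*(-36) = 0 + 4680 = 4680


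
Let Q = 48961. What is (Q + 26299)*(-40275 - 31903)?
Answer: -5432116280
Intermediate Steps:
(Q + 26299)*(-40275 - 31903) = (48961 + 26299)*(-40275 - 31903) = 75260*(-72178) = -5432116280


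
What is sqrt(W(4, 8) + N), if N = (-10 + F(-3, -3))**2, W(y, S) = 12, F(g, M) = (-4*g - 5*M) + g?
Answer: 4*sqrt(13) ≈ 14.422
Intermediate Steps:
F(g, M) = -5*M - 3*g (F(g, M) = (-5*M - 4*g) + g = -5*M - 3*g)
N = 196 (N = (-10 + (-5*(-3) - 3*(-3)))**2 = (-10 + (15 + 9))**2 = (-10 + 24)**2 = 14**2 = 196)
sqrt(W(4, 8) + N) = sqrt(12 + 196) = sqrt(208) = 4*sqrt(13)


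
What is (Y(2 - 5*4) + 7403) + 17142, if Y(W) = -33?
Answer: 24512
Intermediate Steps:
(Y(2 - 5*4) + 7403) + 17142 = (-33 + 7403) + 17142 = 7370 + 17142 = 24512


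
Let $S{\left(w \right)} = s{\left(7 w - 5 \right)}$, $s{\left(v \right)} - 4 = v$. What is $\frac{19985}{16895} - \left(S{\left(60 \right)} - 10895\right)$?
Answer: $\frac{35402401}{3379} \approx 10477.0$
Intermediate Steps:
$s{\left(v \right)} = 4 + v$
$S{\left(w \right)} = -1 + 7 w$ ($S{\left(w \right)} = 4 + \left(7 w - 5\right) = 4 + \left(-5 + 7 w\right) = -1 + 7 w$)
$\frac{19985}{16895} - \left(S{\left(60 \right)} - 10895\right) = \frac{19985}{16895} - \left(\left(-1 + 7 \cdot 60\right) - 10895\right) = 19985 \cdot \frac{1}{16895} - \left(\left(-1 + 420\right) - 10895\right) = \frac{3997}{3379} - \left(419 - 10895\right) = \frac{3997}{3379} - -10476 = \frac{3997}{3379} + 10476 = \frac{35402401}{3379}$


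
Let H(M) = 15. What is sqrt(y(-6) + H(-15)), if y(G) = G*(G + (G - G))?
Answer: sqrt(51) ≈ 7.1414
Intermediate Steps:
y(G) = G**2 (y(G) = G*(G + 0) = G*G = G**2)
sqrt(y(-6) + H(-15)) = sqrt((-6)**2 + 15) = sqrt(36 + 15) = sqrt(51)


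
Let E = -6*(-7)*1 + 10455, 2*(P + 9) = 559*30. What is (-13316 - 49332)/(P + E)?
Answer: -62648/18873 ≈ -3.3195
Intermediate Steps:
P = 8376 (P = -9 + (559*30)/2 = -9 + (1/2)*16770 = -9 + 8385 = 8376)
E = 10497 (E = 42*1 + 10455 = 42 + 10455 = 10497)
(-13316 - 49332)/(P + E) = (-13316 - 49332)/(8376 + 10497) = -62648/18873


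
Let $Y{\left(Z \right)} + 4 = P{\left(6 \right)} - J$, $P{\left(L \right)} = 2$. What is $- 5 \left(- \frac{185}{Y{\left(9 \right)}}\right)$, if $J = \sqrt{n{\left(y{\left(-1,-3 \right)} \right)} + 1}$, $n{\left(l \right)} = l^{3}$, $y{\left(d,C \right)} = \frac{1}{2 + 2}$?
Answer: $- \frac{118400}{191} + \frac{7400 \sqrt{65}}{191} \approx -307.54$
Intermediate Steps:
$y{\left(d,C \right)} = \frac{1}{4}$
$J = \frac{\sqrt{65}}{8}$ ($J = \sqrt{\left(\frac{1}{4}\right)^{3} + 1} = \sqrt{\frac{1}{64} + 1} = \sqrt{\frac{65}{64}} = \frac{\sqrt{65}}{8} \approx 1.0078$)
$Y{\left(Z \right)} = -2 - \frac{\sqrt{65}}{8}$ ($Y{\left(Z \right)} = -4 + \left(2 - \frac{\sqrt{65}}{8}\right) = -2 - \frac{\sqrt{65}}{8}$)
$- 5 \left(- \frac{185}{Y{\left(9 \right)}}\right) = - 5 \left(- \frac{185}{-2 - \frac{\sqrt{65}}{8}}\right) = \frac{925}{-2 - \frac{\sqrt{65}}{8}}$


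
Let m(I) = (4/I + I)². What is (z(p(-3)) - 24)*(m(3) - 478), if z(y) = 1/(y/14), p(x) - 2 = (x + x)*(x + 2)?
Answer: 367837/36 ≈ 10218.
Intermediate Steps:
m(I) = (I + 4/I)²
p(x) = 2 + 2*x*(2 + x) (p(x) = 2 + (x + x)*(x + 2) = 2 + (2*x)*(2 + x) = 2 + 2*x*(2 + x))
z(y) = 14/y (z(y) = 1/(y*(1/14)) = 1/(y/14) = 14/y)
(z(p(-3)) - 24)*(m(3) - 478) = (14/(2 + 2*(-3)² + 4*(-3)) - 24)*((4 + 3²)²/3² - 478) = (14/(2 + 2*9 - 12) - 24)*((4 + 9)²/9 - 478) = (14/(2 + 18 - 12) - 24)*((⅑)*13² - 478) = (14/8 - 24)*((⅑)*169 - 478) = (14*(⅛) - 24)*(169/9 - 478) = (7/4 - 24)*(-4133/9) = -89/4*(-4133/9) = 367837/36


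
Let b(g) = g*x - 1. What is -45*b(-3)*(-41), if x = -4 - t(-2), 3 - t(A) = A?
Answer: 47970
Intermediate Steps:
t(A) = 3 - A
x = -9 (x = -4 - (3 - 1*(-2)) = -4 - (3 + 2) = -4 - 1*5 = -4 - 5 = -9)
b(g) = -1 - 9*g (b(g) = g*(-9) - 1 = -9*g - 1 = -1 - 9*g)
-45*b(-3)*(-41) = -45*(-1 - 9*(-3))*(-41) = -45*(-1 + 27)*(-41) = -45*26*(-41) = -1170*(-41) = 47970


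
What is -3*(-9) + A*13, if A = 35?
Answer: 482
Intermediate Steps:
-3*(-9) + A*13 = -3*(-9) + 35*13 = 27 + 455 = 482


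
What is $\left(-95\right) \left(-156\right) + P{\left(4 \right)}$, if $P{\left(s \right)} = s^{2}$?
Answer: $14836$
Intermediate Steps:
$\left(-95\right) \left(-156\right) + P{\left(4 \right)} = \left(-95\right) \left(-156\right) + 4^{2} = 14820 + 16 = 14836$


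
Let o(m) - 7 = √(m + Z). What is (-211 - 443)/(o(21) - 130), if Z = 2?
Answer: 40221/7553 + 327*√23/7553 ≈ 5.5328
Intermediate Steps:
o(m) = 7 + √(2 + m) (o(m) = 7 + √(m + 2) = 7 + √(2 + m))
(-211 - 443)/(o(21) - 130) = (-211 - 443)/((7 + √(2 + 21)) - 130) = -654/((7 + √23) - 130) = -654/(-123 + √23)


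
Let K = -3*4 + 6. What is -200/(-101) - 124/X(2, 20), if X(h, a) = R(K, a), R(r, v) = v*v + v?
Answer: 17869/10605 ≈ 1.6850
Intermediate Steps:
K = -6 (K = -12 + 6 = -6)
R(r, v) = v + v² (R(r, v) = v² + v = v + v²)
X(h, a) = a*(1 + a)
-200/(-101) - 124/X(2, 20) = -200/(-101) - 124*1/(20*(1 + 20)) = -200*(-1/101) - 124/(20*21) = 200/101 - 124/420 = 200/101 - 124*1/420 = 200/101 - 31/105 = 17869/10605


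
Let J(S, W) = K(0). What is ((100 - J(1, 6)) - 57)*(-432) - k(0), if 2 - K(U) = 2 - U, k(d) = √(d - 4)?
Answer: -18576 - 2*I ≈ -18576.0 - 2.0*I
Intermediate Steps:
k(d) = √(-4 + d)
K(U) = U (K(U) = 2 - (2 - U) = 2 + (-2 + U) = U)
J(S, W) = 0
((100 - J(1, 6)) - 57)*(-432) - k(0) = ((100 - 1*0) - 57)*(-432) - √(-4 + 0) = ((100 + 0) - 57)*(-432) - √(-4) = (100 - 57)*(-432) - 2*I = 43*(-432) - 2*I = -18576 - 2*I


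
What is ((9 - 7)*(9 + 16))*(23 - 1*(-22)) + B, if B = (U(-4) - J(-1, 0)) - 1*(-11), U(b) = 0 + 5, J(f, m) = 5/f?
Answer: 2271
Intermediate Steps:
U(b) = 5
B = 21 (B = (5 - 5/(-1)) - 1*(-11) = (5 - 5*(-1)) + 11 = (5 - 1*(-5)) + 11 = (5 + 5) + 11 = 10 + 11 = 21)
((9 - 7)*(9 + 16))*(23 - 1*(-22)) + B = ((9 - 7)*(9 + 16))*(23 - 1*(-22)) + 21 = (2*25)*(23 + 22) + 21 = 50*45 + 21 = 2250 + 21 = 2271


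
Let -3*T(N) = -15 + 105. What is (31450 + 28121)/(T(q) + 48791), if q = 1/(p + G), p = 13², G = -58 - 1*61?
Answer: 59571/48761 ≈ 1.2217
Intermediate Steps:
G = -119 (G = -58 - 61 = -119)
p = 169
q = 1/50 (q = 1/(169 - 119) = 1/50 ≈ 0.020000)
T(N) = -30 (T(N) = -(-15 + 105)/3 = -⅓*90 = -30)
(31450 + 28121)/(T(q) + 48791) = (31450 + 28121)/(-30 + 48791) = 59571/48761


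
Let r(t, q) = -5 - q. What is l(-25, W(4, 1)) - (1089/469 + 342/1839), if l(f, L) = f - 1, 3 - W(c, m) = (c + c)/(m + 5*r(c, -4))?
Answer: -8195945/287497 ≈ -28.508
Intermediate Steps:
W(c, m) = 3 - 2*c/(-5 + m) (W(c, m) = 3 - (c + c)/(m + 5*(-5 - 1*(-4))) = 3 - 2*c/(m + 5*(-5 + 4)) = 3 - 2*c/(m + 5*(-1)) = 3 - 2*c/(m - 5) = 3 - 2*c/(-5 + m))
l(f, L) = -1 + f
l(-25, W(4, 1)) - (1089/469 + 342/1839) = (-1 - 25) - (1089/469 + 342/1839) = -26 - (1089*(1/469) + 342*(1/1839)) = -26 - (1089/469 + 114/613) = -26 - 1*721023/287497 = -26 - 721023/287497 = -8195945/287497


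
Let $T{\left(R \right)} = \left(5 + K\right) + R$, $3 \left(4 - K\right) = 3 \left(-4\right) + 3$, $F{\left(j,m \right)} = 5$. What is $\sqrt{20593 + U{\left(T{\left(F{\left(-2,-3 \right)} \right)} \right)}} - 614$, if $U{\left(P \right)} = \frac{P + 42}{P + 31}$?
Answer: $-614 + \frac{\sqrt{2965569}}{12} \approx -470.49$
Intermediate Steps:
$K = 7$ ($K = 4 - \frac{3 \left(-4\right) + 3}{3} = 4 - \frac{-12 + 3}{3} = 4 - -3 = 4 + 3 = 7$)
$T{\left(R \right)} = 12 + R$ ($T{\left(R \right)} = \left(5 + 7\right) + R = 12 + R$)
$U{\left(P \right)} = \frac{42 + P}{31 + P}$
$\sqrt{20593 + U{\left(T{\left(F{\left(-2,-3 \right)} \right)} \right)}} - 614 = \sqrt{20593 + \frac{42 + \left(12 + 5\right)}{31 + \left(12 + 5\right)}} - 614 = \sqrt{20593 + \frac{42 + 17}{31 + 17}} - 614 = \sqrt{20593 + \frac{1}{48} \cdot 59} - 614 = \sqrt{20593 + \frac{59}{48}} - 614 = \sqrt{\frac{988523}{48}} - 614 = \frac{\sqrt{2965569}}{12} - 614 = -614 + \frac{\sqrt{2965569}}{12}$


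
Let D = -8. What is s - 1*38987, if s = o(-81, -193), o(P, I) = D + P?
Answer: -39076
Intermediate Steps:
o(P, I) = -8 + P
s = -89 (s = -8 - 81 = -89)
s - 1*38987 = -89 - 1*38987 = -89 - 38987 = -39076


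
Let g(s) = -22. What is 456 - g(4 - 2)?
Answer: 478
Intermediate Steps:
456 - g(4 - 2) = 456 - 1*(-22) = 456 + 22 = 478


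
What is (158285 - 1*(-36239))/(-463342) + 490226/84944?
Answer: 4786787469/894502792 ≈ 5.3513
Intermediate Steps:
(158285 - 1*(-36239))/(-463342) + 490226/84944 = (158285 + 36239)*(-1/463342) + 490226*(1/84944) = 194524*(-1/463342) + 245113/42472 = -8842/21061 + 245113/42472 = 4786787469/894502792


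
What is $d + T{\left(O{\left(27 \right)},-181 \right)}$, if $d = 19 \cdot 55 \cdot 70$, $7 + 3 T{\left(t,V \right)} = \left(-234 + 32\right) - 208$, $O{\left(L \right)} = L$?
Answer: $73011$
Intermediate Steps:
$T{\left(t,V \right)} = -139$ ($T{\left(t,V \right)} = - \frac{7}{3} + \frac{\left(-234 + 32\right) - 208}{3} = - \frac{7}{3} + \frac{-202 - 208}{3} = - \frac{7}{3} + \frac{1}{3} \left(-410\right) = - \frac{7}{3} - \frac{410}{3} = -139$)
$d = 73150$ ($d = 1045 \cdot 70 = 73150$)
$d + T{\left(O{\left(27 \right)},-181 \right)} = 73150 - 139 = 73011$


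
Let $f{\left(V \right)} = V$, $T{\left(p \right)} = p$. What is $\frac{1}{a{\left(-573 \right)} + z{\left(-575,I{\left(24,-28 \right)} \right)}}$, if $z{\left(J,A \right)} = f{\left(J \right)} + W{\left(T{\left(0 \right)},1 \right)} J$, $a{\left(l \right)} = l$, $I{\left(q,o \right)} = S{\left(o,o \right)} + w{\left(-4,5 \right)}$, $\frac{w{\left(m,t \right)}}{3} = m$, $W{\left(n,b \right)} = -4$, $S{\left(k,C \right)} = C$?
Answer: $\frac{1}{1152} \approx 0.00086806$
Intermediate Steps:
$w{\left(m,t \right)} = 3 m$
$I{\left(q,o \right)} = -12 + o$ ($I{\left(q,o \right)} = o + 3 \left(-4\right) = o - 12 = -12 + o$)
$z{\left(J,A \right)} = - 3 J$ ($z{\left(J,A \right)} = J - 4 J = - 3 J$)
$\frac{1}{a{\left(-573 \right)} + z{\left(-575,I{\left(24,-28 \right)} \right)}} = \frac{1}{-573 - -1725} = \frac{1}{-573 + 1725} = \frac{1}{1152}$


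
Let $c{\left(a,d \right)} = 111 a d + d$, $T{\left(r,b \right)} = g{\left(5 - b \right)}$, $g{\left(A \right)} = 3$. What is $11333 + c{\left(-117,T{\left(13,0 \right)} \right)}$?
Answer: $-27625$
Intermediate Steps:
$T{\left(r,b \right)} = 3$
$c{\left(a,d \right)} = d + 111 a d$ ($c{\left(a,d \right)} = 111 a d + d = d + 111 a d$)
$11333 + c{\left(-117,T{\left(13,0 \right)} \right)} = 11333 + 3 \left(1 + 111 \left(-117\right)\right) = 11333 + 3 \left(1 - 12987\right) = 11333 + 3 \left(-12986\right) = 11333 - 38958 = -27625$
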